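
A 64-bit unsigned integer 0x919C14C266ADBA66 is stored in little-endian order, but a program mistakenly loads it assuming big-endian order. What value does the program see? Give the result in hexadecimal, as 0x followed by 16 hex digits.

0x66BAAD66C2149C91

Stored little-endian, the bytes at ascending addresses are 66 BA AD 66 C2 14 9C 91.
Read back as big-endian, the last byte is least significant, giving 0x66BAAD66C2149C91.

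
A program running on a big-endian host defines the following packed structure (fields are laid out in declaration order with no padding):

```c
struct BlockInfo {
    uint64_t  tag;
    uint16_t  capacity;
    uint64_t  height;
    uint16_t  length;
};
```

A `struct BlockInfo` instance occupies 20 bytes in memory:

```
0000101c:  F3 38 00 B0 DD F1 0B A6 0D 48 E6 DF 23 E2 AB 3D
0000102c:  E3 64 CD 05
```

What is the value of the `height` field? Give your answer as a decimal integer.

`height` follows `tag` (8 B), `capacity` (2 B), so it starts at offset 8 + 2 = 10 and occupies 8 bytes.
Bytes at offsets 10..17: E6 DF 23 E2 AB 3D E3 64.
Big-endian: lowest address holds the most-significant byte.
The bytes are already most-significant first: 0xE6DF23E2AB3DE364.
0xE6DF23E2AB3DE364 = 16636055004972442468.

16636055004972442468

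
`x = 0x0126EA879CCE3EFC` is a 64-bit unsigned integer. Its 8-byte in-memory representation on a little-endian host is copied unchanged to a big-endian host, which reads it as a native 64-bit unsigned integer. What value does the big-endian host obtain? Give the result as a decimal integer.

Stored little-endian, the bytes at ascending addresses are FC 3E CE 9C 87 EA 26 01.
Read back as big-endian, the last byte is least significant, giving 0xFC3ECE9C87EA2601.
0xFC3ECE9C87EA2601 = 18176192317804389889.

18176192317804389889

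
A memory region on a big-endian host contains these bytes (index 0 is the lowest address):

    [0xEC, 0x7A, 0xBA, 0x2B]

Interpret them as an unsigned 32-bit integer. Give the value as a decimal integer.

Big-endian stores the most-significant byte at the lowest address.
The bytes are already most-significant first: 0xEC7ABA2B.
0xEC7ABA2B = 3967466027.

3967466027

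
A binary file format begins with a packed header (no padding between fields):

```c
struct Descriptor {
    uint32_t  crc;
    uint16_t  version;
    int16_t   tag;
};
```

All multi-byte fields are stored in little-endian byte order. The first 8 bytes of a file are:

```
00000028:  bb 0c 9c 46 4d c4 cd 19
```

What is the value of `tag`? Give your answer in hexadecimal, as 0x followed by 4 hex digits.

`tag` follows `crc` (4 B), `version` (2 B), so it starts at offset 4 + 2 = 6 and occupies 2 bytes.
Bytes at offsets 6..7: CD 19.
In little-endian order the low byte comes first in memory.
Reassemble most-significant byte first: 19 CD → 0x19CD.

0x19CD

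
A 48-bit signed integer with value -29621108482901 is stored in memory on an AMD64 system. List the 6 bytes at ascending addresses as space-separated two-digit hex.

AB DC 59 4C 0F E5

Two's complement of -29621108482901 in 48 bits: 29621108482901 = 0x1AF0B3A62355; invert → 0xE50F4C59DCAA; add 1 → 0xE50F4C59DCAB.
Split into bytes (most-significant first): E5 0F 4C 59 DC AB.
Little-endian: lowest address holds the least-significant byte.
So at ascending addresses the bytes are AB DC 59 4C 0F E5.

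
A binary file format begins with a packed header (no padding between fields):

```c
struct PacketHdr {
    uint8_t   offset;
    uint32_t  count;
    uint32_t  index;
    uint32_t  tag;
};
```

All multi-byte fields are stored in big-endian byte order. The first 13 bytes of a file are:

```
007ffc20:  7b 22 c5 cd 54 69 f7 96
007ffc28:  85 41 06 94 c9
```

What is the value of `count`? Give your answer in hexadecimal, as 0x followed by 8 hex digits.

`count` follows `offset` (1 byte), so it starts at byte offset 1 and occupies 4 bytes.
Bytes at offsets 1..4: 22 C5 CD 54.
Big-endian: lowest address holds the most-significant byte.
The bytes are already most-significant first: 0x22C5CD54.

0x22C5CD54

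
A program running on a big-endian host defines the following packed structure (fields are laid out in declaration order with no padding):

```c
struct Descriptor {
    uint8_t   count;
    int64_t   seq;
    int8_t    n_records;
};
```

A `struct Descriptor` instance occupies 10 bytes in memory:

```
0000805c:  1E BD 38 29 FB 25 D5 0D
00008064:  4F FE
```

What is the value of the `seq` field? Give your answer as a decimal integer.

`seq` follows `count` (1 byte), so it starts at byte offset 1 and occupies 8 bytes.
Bytes at offsets 1..8: BD 38 29 FB 25 D5 0D 4F.
Big-endian stores the most-significant byte at the lowest address.
The bytes are already most-significant first: 0xBD3829FB25D50D4F.
Top bit is set, so as a signed 64-bit value this is 0xBD3829FB25D50D4F − 2^64 = -4812050043197125297.

-4812050043197125297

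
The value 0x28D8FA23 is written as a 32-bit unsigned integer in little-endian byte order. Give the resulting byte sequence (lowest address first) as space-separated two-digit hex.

23 FA D8 28

Split into bytes (most-significant first): 28 D8 FA 23.
Little-endian: lowest address holds the least-significant byte.
So at ascending addresses the bytes are 23 FA D8 28.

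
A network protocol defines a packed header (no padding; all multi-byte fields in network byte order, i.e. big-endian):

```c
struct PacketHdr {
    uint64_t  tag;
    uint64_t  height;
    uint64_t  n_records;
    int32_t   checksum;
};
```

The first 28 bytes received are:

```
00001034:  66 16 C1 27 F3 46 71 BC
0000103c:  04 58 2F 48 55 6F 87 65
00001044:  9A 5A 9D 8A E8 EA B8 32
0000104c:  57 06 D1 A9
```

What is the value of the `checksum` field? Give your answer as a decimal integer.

1460064681

`checksum` follows `tag` (8 B), `height` (8 B), `n_records` (8 B), so it starts at offset 8 + 8 + 8 = 24 and occupies 4 bytes.
Bytes at offsets 24..27: 57 06 D1 A9.
Big-endian: lowest address holds the most-significant byte.
The bytes are already most-significant first: 0x5706D1A9.
0x5706D1A9 = 1460064681.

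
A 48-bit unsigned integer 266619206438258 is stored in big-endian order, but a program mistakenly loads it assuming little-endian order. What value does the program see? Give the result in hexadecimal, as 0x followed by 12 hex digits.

266619206438258 in 48-bit hexadecimal is 0xF27D1F170D72.
Stored big-endian, the bytes at ascending addresses are F2 7D 1F 17 0D 72.
Read back as little-endian, the first byte is least significant, giving 0x720D171F7DF2.

0x720D171F7DF2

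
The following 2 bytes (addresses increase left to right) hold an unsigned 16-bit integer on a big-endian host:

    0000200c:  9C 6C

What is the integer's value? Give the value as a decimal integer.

40044

Big-endian: lowest address holds the most-significant byte.
The bytes are already most-significant first: 0x9C6C.
0x9C6C = 40044.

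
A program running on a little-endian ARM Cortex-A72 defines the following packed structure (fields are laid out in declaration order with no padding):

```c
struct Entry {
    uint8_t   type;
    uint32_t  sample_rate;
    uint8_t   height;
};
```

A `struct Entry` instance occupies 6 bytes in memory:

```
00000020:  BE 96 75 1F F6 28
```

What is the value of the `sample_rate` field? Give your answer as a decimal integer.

`sample_rate` follows `type` (1 byte), so it starts at byte offset 1 and occupies 4 bytes.
Bytes at offsets 1..4: 96 75 1F F6.
In little-endian order the low byte comes first in memory.
Reassemble most-significant byte first: F6 1F 75 96 → 0xF61F7596.
0xF61F7596 = 4129256854.

4129256854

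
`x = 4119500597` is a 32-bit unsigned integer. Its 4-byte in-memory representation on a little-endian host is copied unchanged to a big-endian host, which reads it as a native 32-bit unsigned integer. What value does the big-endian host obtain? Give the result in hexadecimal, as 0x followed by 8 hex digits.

4119500597 in 32-bit hexadecimal is 0xF58A9735.
Stored little-endian, the bytes at ascending addresses are 35 97 8A F5.
Read back as big-endian, the last byte is least significant, giving 0x35978AF5.

0x35978AF5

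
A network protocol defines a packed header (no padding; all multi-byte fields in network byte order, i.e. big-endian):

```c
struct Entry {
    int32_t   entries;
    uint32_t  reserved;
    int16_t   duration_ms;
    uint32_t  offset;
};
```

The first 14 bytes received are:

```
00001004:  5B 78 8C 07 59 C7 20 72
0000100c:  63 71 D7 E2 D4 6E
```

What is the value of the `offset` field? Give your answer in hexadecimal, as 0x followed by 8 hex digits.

`offset` follows `entries` (4 B), `reserved` (4 B), `duration_ms` (2 B), so it starts at offset 4 + 4 + 2 = 10 and occupies 4 bytes.
Bytes at offsets 10..13: D7 E2 D4 6E.
In big-endian order the high byte comes first in memory.
The bytes are already most-significant first: 0xD7E2D46E.

0xD7E2D46E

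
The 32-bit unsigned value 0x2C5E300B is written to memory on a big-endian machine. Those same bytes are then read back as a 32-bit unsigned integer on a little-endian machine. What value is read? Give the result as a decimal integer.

Stored big-endian, the bytes at ascending addresses are 2C 5E 30 0B.
Read back as little-endian, the first byte is least significant, giving 0x0B305E2C.
0x0B305E2C = 187719212.

187719212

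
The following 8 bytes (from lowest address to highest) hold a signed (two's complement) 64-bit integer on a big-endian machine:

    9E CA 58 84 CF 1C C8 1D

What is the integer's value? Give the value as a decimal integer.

-7004688942987687907

Big-endian: lowest address holds the most-significant byte.
The bytes are already most-significant first: 0x9ECA5884CF1CC81D.
Top bit is set, so as a signed 64-bit value this is 0x9ECA5884CF1CC81D − 2^64 = -7004688942987687907.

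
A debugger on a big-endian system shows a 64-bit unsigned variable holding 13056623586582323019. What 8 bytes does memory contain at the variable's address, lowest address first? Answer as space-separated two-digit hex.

B5 32 71 F9 9C 39 DF 4B

13056623586582323019 in hexadecimal, padded to 64 bits, is 0xB53271F99C39DF4B.
Split into bytes (most-significant first): B5 32 71 F9 9C 39 DF 4B.
Big-endian: lowest address holds the most-significant byte.
So the memory order matches the most-significant-first order: B5 32 71 F9 9C 39 DF 4B.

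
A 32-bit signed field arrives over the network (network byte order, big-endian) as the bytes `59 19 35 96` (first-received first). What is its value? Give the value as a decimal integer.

In big-endian order the high byte comes first in memory.
The bytes are already most-significant first: 0x59193596.
0x59193596 = 1494824342.

1494824342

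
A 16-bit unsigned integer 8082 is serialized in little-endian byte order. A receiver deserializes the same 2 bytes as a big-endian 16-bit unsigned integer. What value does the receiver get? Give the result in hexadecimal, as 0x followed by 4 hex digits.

0x921F

8082 in 16-bit hexadecimal is 0x1F92.
Stored little-endian, the bytes at ascending addresses are 92 1F.
Read back as big-endian, the last byte is least significant, giving 0x921F.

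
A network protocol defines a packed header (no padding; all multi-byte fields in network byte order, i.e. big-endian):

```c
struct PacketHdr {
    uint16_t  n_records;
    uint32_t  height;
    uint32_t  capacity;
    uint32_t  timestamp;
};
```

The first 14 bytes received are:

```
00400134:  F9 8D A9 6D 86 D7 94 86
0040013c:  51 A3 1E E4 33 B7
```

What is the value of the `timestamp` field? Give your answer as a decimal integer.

518271927

`timestamp` follows `n_records` (2 B), `height` (4 B), `capacity` (4 B), so it starts at offset 2 + 4 + 4 = 10 and occupies 4 bytes.
Bytes at offsets 10..13: 1E E4 33 B7.
Big-endian: lowest address holds the most-significant byte.
The bytes are already most-significant first: 0x1EE433B7.
0x1EE433B7 = 518271927.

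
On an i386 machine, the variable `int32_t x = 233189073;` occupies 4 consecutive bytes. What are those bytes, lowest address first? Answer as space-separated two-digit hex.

233189073 in hexadecimal, padded to 32 bits, is 0x0DE62ED1.
Split into bytes (most-significant first): 0D E6 2E D1.
In little-endian order the low byte comes first in memory.
So at ascending addresses the bytes are D1 2E E6 0D.

D1 2E E6 0D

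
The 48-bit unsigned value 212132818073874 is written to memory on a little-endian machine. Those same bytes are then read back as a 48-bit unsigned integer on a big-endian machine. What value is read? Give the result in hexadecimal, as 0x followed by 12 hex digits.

0x12394405EFC0

212132818073874 in 48-bit hexadecimal is 0xC0EF05443912.
Stored little-endian, the bytes at ascending addresses are 12 39 44 05 EF C0.
Read back as big-endian, the last byte is least significant, giving 0x12394405EFC0.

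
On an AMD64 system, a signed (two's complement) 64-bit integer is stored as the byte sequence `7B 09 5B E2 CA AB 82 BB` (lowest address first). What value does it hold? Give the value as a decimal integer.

-4935193353775281797

Little-endian stores the least-significant byte at the lowest address.
Reassemble most-significant byte first: BB 82 AB CA E2 5B 09 7B → 0xBB82ABCAE25B097B.
Top bit is set, so as a signed 64-bit value this is 0xBB82ABCAE25B097B − 2^64 = -4935193353775281797.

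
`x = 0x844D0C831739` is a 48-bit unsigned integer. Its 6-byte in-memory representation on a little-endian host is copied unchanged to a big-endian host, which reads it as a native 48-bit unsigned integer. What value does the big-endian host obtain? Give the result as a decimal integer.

Stored little-endian, the bytes at ascending addresses are 39 17 83 0C 4D 84.
Read back as big-endian, the last byte is least significant, giving 0x3917830C4D84.
0x3917830C4D84 = 62773145652612.

62773145652612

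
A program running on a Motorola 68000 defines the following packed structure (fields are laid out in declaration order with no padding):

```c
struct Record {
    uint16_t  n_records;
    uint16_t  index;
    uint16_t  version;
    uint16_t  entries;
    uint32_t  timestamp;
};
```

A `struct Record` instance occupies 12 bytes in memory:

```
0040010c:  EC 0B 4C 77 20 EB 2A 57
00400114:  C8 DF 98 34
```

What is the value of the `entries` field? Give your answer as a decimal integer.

10839

`entries` follows `n_records` (2 B), `index` (2 B), `version` (2 B), so it starts at offset 2 + 2 + 2 = 6 and occupies 2 bytes.
Bytes at offsets 6..7: 2A 57.
Big-endian: lowest address holds the most-significant byte.
The bytes are already most-significant first: 0x2A57.
0x2A57 = 10839.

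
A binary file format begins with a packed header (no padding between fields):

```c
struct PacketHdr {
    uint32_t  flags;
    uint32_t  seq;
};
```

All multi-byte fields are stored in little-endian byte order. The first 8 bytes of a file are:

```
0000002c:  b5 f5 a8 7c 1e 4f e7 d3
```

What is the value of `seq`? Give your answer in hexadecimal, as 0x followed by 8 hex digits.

0xD3E74F1E

`seq` follows `flags` (4 bytes), so it starts at byte offset 4 and occupies 4 bytes.
Bytes at offsets 4..7: 1E 4F E7 D3.
Little-endian: lowest address holds the least-significant byte.
Reassemble most-significant byte first: D3 E7 4F 1E → 0xD3E74F1E.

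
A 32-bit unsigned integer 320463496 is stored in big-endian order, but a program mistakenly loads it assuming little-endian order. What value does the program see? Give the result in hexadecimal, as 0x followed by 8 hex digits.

0x88E21913

320463496 in 32-bit hexadecimal is 0x1319E288.
Stored big-endian, the bytes at ascending addresses are 13 19 E2 88.
Read back as little-endian, the first byte is least significant, giving 0x88E21913.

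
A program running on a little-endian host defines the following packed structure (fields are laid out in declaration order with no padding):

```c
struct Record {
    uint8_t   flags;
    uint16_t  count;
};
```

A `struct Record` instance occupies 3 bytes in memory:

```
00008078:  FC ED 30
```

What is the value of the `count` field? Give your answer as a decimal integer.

`count` follows `flags` (1 byte), so it starts at byte offset 1 and occupies 2 bytes.
Bytes at offsets 1..2: ED 30.
Little-endian stores the least-significant byte at the lowest address.
Reassemble most-significant byte first: 30 ED → 0x30ED.
0x30ED = 12525.

12525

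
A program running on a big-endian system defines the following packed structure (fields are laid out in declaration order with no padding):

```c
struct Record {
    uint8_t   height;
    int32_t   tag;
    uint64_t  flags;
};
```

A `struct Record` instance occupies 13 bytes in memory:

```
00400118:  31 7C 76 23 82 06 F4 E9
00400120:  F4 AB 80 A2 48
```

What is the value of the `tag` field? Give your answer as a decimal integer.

`tag` follows `height` (1 byte), so it starts at byte offset 1 and occupies 4 bytes.
Bytes at offsets 1..4: 7C 76 23 82.
In big-endian order the high byte comes first in memory.
The bytes are already most-significant first: 0x7C762382.
0x7C762382 = 2088117122.

2088117122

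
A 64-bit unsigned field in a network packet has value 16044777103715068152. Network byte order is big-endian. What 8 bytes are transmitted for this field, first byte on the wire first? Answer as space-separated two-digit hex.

16044777103715068152 in hexadecimal, padded to 64 bits, is 0xDEAA7FC45741E8F8.
Split into bytes (most-significant first): DE AA 7F C4 57 41 E8 F8.
In big-endian order the high byte comes first in memory.
So the memory order matches the most-significant-first order: DE AA 7F C4 57 41 E8 F8.

DE AA 7F C4 57 41 E8 F8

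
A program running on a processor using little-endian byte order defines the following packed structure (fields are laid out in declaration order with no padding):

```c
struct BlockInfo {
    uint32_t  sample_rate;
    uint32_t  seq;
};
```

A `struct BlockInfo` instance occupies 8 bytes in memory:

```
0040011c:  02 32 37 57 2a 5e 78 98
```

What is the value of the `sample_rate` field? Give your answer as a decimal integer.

1463235074

`sample_rate` is the first field, at byte offset 0, occupying 4 bytes.
Bytes at offsets 0..3: 02 32 37 57.
Little-endian stores the least-significant byte at the lowest address.
Reassemble most-significant byte first: 57 37 32 02 → 0x57373202.
0x57373202 = 1463235074.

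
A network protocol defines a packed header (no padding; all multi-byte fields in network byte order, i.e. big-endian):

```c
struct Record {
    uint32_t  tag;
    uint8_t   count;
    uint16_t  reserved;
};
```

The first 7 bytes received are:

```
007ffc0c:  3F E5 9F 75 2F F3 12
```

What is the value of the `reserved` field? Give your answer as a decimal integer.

`reserved` follows `tag` (4 B), `count` (1 B), so it starts at offset 4 + 1 = 5 and occupies 2 bytes.
Bytes at offsets 5..6: F3 12.
Big-endian: lowest address holds the most-significant byte.
The bytes are already most-significant first: 0xF312.
0xF312 = 62226.

62226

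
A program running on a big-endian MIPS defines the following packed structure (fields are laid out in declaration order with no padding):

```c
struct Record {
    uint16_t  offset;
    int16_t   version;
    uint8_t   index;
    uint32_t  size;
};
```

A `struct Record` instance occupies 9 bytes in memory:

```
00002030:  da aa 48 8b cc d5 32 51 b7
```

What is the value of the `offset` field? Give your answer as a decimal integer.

`offset` is the first field, at byte offset 0, occupying 2 bytes.
Bytes at offsets 0..1: DA AA.
Big-endian stores the most-significant byte at the lowest address.
The bytes are already most-significant first: 0xDAAA.
0xDAAA = 55978.

55978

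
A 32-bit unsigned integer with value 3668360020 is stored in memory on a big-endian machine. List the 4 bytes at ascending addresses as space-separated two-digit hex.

3668360020 in hexadecimal, padded to 32 bits, is 0xDAA6BB54.
Split into bytes (most-significant first): DA A6 BB 54.
Big-endian: lowest address holds the most-significant byte.
So the memory order matches the most-significant-first order: DA A6 BB 54.

DA A6 BB 54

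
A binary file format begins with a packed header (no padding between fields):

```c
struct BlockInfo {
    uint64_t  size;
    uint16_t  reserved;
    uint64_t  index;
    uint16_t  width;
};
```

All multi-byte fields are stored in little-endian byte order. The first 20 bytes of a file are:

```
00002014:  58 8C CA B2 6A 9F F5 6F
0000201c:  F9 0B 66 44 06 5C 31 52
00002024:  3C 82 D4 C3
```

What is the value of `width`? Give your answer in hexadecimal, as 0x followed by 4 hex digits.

0xC3D4

`width` follows `size` (8 B), `reserved` (2 B), `index` (8 B), so it starts at offset 8 + 2 + 8 = 18 and occupies 2 bytes.
Bytes at offsets 18..19: D4 C3.
In little-endian order the low byte comes first in memory.
Reassemble most-significant byte first: C3 D4 → 0xC3D4.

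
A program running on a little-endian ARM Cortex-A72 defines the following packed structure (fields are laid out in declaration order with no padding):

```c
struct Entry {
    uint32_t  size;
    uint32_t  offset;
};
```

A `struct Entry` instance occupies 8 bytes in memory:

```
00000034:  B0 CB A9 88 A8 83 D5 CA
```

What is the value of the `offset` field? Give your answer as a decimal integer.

`offset` follows `size` (4 bytes), so it starts at byte offset 4 and occupies 4 bytes.
Bytes at offsets 4..7: A8 83 D5 CA.
Little-endian: lowest address holds the least-significant byte.
Reassemble most-significant byte first: CA D5 83 A8 → 0xCAD583A8.
0xCAD583A8 = 3402990504.

3402990504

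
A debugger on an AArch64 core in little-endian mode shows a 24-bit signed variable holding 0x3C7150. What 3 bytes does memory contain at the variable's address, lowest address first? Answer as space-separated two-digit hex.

Split into bytes (most-significant first): 3C 71 50.
In little-endian order the low byte comes first in memory.
So at ascending addresses the bytes are 50 71 3C.

50 71 3C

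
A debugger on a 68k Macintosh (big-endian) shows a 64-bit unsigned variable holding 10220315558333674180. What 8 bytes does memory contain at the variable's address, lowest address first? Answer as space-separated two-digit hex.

8D D5 DA D9 CA E0 72 C4

10220315558333674180 in hexadecimal, padded to 64 bits, is 0x8DD5DAD9CAE072C4.
Split into bytes (most-significant first): 8D D5 DA D9 CA E0 72 C4.
Big-endian: lowest address holds the most-significant byte.
So the memory order matches the most-significant-first order: 8D D5 DA D9 CA E0 72 C4.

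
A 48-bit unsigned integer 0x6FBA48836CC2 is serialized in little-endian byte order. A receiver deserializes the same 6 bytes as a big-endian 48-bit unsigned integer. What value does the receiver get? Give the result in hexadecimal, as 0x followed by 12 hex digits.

Stored little-endian, the bytes at ascending addresses are C2 6C 83 48 BA 6F.
Read back as big-endian, the last byte is least significant, giving 0xC26C8348BA6F.

0xC26C8348BA6F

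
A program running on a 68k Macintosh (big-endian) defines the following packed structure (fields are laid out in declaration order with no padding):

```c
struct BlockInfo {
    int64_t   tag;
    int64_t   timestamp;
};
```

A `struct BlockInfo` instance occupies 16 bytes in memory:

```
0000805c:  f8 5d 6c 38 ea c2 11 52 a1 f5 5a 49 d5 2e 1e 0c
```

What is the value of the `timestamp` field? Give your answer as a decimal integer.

-6776410791153361396

`timestamp` follows `tag` (8 bytes), so it starts at byte offset 8 and occupies 8 bytes.
Bytes at offsets 8..15: A1 F5 5A 49 D5 2E 1E 0C.
In big-endian order the high byte comes first in memory.
The bytes are already most-significant first: 0xA1F55A49D52E1E0C.
Top bit is set, so as a signed 64-bit value this is 0xA1F55A49D52E1E0C − 2^64 = -6776410791153361396.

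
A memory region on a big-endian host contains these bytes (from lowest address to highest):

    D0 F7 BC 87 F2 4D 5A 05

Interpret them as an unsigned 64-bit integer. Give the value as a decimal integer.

Big-endian: lowest address holds the most-significant byte.
The bytes are already most-significant first: 0xD0F7BC87F24D5A05.
0xD0F7BC87F24D5A05 = 15057711171208305157.

15057711171208305157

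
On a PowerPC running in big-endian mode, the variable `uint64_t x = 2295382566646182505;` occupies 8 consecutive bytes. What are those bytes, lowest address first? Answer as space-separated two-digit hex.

1F DA D6 48 6C 91 F2 69

2295382566646182505 in hexadecimal, padded to 64 bits, is 0x1FDAD6486C91F269.
Split into bytes (most-significant first): 1F DA D6 48 6C 91 F2 69.
Big-endian: lowest address holds the most-significant byte.
So the memory order matches the most-significant-first order: 1F DA D6 48 6C 91 F2 69.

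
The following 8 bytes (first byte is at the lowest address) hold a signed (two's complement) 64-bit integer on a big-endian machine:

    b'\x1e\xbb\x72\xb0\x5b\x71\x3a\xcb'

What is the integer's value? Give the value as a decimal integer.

Big-endian: lowest address holds the most-significant byte.
The bytes are already most-significant first: 0x1EBB72B05B713ACB.
0x1EBB72B05B713ACB = 2214489743556688587.

2214489743556688587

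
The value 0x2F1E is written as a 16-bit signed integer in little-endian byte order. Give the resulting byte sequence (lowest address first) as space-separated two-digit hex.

Split into bytes (most-significant first): 2F 1E.
In little-endian order the low byte comes first in memory.
So at ascending addresses the bytes are 1E 2F.

1E 2F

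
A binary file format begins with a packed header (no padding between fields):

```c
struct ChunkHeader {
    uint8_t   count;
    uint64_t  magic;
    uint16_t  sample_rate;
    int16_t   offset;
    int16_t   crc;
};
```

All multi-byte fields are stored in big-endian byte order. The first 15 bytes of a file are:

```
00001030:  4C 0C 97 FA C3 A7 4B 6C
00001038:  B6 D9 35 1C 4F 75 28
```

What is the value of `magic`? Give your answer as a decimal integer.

`magic` follows `count` (1 byte), so it starts at byte offset 1 and occupies 8 bytes.
Bytes at offsets 1..8: 0C 97 FA C3 A7 4B 6C B6.
In big-endian order the high byte comes first in memory.
The bytes are already most-significant first: 0x0C97FAC3A74B6CB6.
0x0C97FAC3A74B6CB6 = 907469568170749110.

907469568170749110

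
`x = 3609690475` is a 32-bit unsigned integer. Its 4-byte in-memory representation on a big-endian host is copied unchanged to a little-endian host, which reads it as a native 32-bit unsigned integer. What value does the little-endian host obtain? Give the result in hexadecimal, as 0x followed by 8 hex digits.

0x6B8127D7

3609690475 in 32-bit hexadecimal is 0xD727816B.
Stored big-endian, the bytes at ascending addresses are D7 27 81 6B.
Read back as little-endian, the first byte is least significant, giving 0x6B8127D7.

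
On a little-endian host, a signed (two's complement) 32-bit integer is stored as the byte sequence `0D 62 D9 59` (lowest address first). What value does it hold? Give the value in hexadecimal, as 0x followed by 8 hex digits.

In little-endian order the low byte comes first in memory.
Reassemble most-significant byte first: 59 D9 62 0D → 0x59D9620D.

0x59D9620D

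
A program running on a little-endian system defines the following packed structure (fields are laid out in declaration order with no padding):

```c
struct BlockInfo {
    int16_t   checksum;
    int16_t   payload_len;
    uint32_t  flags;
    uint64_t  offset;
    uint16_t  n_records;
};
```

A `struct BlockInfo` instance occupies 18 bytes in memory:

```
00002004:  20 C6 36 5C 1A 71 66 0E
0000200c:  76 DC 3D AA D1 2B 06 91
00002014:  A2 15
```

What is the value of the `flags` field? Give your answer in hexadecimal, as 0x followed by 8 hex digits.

0x0E66711A

`flags` follows `checksum` (2 B), `payload_len` (2 B), so it starts at offset 2 + 2 = 4 and occupies 4 bytes.
Bytes at offsets 4..7: 1A 71 66 0E.
Little-endian stores the least-significant byte at the lowest address.
Reassemble most-significant byte first: 0E 66 71 1A → 0x0E66711A.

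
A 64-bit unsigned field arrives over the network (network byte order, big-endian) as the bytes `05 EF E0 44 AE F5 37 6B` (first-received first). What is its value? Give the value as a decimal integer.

In big-endian order the high byte comes first in memory.
The bytes are already most-significant first: 0x05EFE044AEF5376B.
0x05EFE044AEF5376B = 427807075221190507.

427807075221190507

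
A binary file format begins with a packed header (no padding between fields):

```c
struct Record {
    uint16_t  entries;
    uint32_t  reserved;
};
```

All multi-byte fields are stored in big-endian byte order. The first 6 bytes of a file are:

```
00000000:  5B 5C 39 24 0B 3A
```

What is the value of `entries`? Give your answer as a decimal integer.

`entries` is the first field, at byte offset 0, occupying 2 bytes.
Bytes at offsets 0..1: 5B 5C.
In big-endian order the high byte comes first in memory.
The bytes are already most-significant first: 0x5B5C.
0x5B5C = 23388.

23388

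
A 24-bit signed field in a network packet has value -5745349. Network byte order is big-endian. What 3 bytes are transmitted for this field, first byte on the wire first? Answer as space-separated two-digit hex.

Two's complement of -5745349 in 24 bits: 5745349 = 0x57AAC5; invert → 0xA8553A; add 1 → 0xA8553B.
Split into bytes (most-significant first): A8 55 3B.
Big-endian: lowest address holds the most-significant byte.
So the memory order matches the most-significant-first order: A8 55 3B.

A8 55 3B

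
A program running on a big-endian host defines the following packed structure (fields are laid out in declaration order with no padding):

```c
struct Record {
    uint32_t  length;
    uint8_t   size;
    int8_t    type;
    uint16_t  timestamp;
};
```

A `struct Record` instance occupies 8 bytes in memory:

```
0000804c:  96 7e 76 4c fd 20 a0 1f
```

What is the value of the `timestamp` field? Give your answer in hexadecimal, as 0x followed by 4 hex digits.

`timestamp` follows `length` (4 B), `size` (1 B), `type` (1 B), so it starts at offset 4 + 1 + 1 = 6 and occupies 2 bytes.
Bytes at offsets 6..7: A0 1F.
In big-endian order the high byte comes first in memory.
The bytes are already most-significant first: 0xA01F.

0xA01F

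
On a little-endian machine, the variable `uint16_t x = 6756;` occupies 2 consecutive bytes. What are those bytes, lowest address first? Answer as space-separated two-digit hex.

6756 in hexadecimal, padded to 16 bits, is 0x1A64.
Split into bytes (most-significant first): 1A 64.
Little-endian stores the least-significant byte at the lowest address.
So at ascending addresses the bytes are 64 1A.

64 1A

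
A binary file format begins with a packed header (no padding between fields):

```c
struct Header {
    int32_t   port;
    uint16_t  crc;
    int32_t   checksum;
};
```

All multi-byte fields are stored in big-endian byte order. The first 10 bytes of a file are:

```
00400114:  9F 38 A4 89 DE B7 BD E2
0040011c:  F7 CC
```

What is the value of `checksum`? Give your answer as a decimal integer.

-1109198900

`checksum` follows `port` (4 B), `crc` (2 B), so it starts at offset 4 + 2 = 6 and occupies 4 bytes.
Bytes at offsets 6..9: BD E2 F7 CC.
Big-endian: lowest address holds the most-significant byte.
The bytes are already most-significant first: 0xBDE2F7CC.
Top bit is set, so as a signed 32-bit value this is 0xBDE2F7CC − 2^32 = -1109198900.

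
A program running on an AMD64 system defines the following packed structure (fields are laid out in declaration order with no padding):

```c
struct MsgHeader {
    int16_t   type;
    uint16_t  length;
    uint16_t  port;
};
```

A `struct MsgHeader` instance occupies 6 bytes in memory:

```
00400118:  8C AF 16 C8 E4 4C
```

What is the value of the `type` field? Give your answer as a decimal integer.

-20596

`type` is the first field, at byte offset 0, occupying 2 bytes.
Bytes at offsets 0..1: 8C AF.
Little-endian stores the least-significant byte at the lowest address.
Reassemble most-significant byte first: AF 8C → 0xAF8C.
Top bit is set, so as a signed 16-bit value this is 0xAF8C − 2^16 = -20596.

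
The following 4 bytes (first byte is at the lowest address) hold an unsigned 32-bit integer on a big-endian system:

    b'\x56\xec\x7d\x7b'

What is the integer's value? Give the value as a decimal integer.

1458339195

Big-endian: lowest address holds the most-significant byte.
The bytes are already most-significant first: 0x56EC7D7B.
0x56EC7D7B = 1458339195.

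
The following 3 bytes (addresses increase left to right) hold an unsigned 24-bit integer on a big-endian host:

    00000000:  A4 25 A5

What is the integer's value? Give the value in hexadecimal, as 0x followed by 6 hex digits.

Big-endian: lowest address holds the most-significant byte.
The bytes are already most-significant first: 0xA425A5.

0xA425A5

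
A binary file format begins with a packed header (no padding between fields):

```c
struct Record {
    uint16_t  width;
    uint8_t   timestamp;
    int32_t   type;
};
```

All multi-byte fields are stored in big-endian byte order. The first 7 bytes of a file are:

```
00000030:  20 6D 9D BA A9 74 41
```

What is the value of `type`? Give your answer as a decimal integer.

-1163299775

`type` follows `width` (2 B), `timestamp` (1 B), so it starts at offset 2 + 1 = 3 and occupies 4 bytes.
Bytes at offsets 3..6: BA A9 74 41.
Big-endian stores the most-significant byte at the lowest address.
The bytes are already most-significant first: 0xBAA97441.
Top bit is set, so as a signed 32-bit value this is 0xBAA97441 − 2^32 = -1163299775.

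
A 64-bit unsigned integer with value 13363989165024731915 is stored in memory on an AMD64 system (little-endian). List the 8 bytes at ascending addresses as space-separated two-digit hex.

0B E3 77 13 57 6D 76 B9

13363989165024731915 in hexadecimal, padded to 64 bits, is 0xB9766D571377E30B.
Split into bytes (most-significant first): B9 76 6D 57 13 77 E3 0B.
Little-endian: lowest address holds the least-significant byte.
So at ascending addresses the bytes are 0B E3 77 13 57 6D 76 B9.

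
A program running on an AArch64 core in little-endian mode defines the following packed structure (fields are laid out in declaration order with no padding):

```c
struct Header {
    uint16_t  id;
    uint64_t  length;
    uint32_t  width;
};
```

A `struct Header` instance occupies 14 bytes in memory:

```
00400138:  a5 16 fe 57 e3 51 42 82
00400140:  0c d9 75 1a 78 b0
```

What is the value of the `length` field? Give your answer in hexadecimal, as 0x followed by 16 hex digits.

0xD90C824251E357FE

`length` follows `id` (2 bytes), so it starts at byte offset 2 and occupies 8 bytes.
Bytes at offsets 2..9: FE 57 E3 51 42 82 0C D9.
In little-endian order the low byte comes first in memory.
Reassemble most-significant byte first: D9 0C 82 42 51 E3 57 FE → 0xD90C824251E357FE.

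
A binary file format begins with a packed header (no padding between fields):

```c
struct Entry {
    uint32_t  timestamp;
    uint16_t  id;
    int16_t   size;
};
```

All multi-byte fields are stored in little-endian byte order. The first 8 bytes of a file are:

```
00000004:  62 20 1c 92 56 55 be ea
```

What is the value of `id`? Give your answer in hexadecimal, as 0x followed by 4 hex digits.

0x5556

`id` follows `timestamp` (4 bytes), so it starts at byte offset 4 and occupies 2 bytes.
Bytes at offsets 4..5: 56 55.
Little-endian stores the least-significant byte at the lowest address.
Reassemble most-significant byte first: 55 56 → 0x5556.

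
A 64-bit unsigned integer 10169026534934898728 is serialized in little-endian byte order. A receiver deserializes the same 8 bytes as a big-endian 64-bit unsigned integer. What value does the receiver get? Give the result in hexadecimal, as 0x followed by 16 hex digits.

0x28E85076C1A31F8D

10169026534934898728 in 64-bit hexadecimal is 0x8D1FA3C17650E828.
Stored little-endian, the bytes at ascending addresses are 28 E8 50 76 C1 A3 1F 8D.
Read back as big-endian, the last byte is least significant, giving 0x28E85076C1A31F8D.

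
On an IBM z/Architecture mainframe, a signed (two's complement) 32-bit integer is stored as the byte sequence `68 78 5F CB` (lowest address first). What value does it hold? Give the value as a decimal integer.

1752719307

Big-endian: lowest address holds the most-significant byte.
The bytes are already most-significant first: 0x68785FCB.
0x68785FCB = 1752719307.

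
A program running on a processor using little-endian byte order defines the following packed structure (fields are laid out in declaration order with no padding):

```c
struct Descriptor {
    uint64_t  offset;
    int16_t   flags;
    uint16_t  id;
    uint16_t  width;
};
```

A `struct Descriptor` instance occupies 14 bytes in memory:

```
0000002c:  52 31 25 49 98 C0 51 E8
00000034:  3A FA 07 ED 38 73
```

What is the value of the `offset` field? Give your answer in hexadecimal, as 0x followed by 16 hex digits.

0xE851C09849253152

`offset` is the first field, at byte offset 0, occupying 8 bytes.
Bytes at offsets 0..7: 52 31 25 49 98 C0 51 E8.
In little-endian order the low byte comes first in memory.
Reassemble most-significant byte first: E8 51 C0 98 49 25 31 52 → 0xE851C09849253152.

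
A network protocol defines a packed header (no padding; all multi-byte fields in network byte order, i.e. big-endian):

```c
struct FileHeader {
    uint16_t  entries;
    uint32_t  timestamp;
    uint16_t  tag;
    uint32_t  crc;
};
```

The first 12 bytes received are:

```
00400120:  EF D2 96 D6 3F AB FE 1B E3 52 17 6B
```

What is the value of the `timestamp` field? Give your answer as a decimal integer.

`timestamp` follows `entries` (2 bytes), so it starts at byte offset 2 and occupies 4 bytes.
Bytes at offsets 2..5: 96 D6 3F AB.
In big-endian order the high byte comes first in memory.
The bytes are already most-significant first: 0x96D63FAB.
0x96D63FAB = 2530623403.

2530623403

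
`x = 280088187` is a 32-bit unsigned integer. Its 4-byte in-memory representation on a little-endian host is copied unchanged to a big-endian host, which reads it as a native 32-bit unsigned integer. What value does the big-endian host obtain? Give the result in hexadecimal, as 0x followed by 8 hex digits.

0x7BCEB110

280088187 in 32-bit hexadecimal is 0x10B1CE7B.
Stored little-endian, the bytes at ascending addresses are 7B CE B1 10.
Read back as big-endian, the last byte is least significant, giving 0x7BCEB110.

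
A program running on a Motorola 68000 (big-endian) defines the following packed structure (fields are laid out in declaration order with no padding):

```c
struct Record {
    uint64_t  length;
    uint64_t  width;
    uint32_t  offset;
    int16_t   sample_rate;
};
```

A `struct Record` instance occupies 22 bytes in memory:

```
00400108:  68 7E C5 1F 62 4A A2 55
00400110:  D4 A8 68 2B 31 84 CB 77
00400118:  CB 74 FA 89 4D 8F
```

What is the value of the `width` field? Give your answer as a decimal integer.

`width` follows `length` (8 bytes), so it starts at byte offset 8 and occupies 8 bytes.
Bytes at offsets 8..15: D4 A8 68 2B 31 84 CB 77.
Big-endian: lowest address holds the most-significant byte.
The bytes are already most-significant first: 0xD4A8682B3184CB77.
0xD4A8682B3184CB77 = 15323612266851781495.

15323612266851781495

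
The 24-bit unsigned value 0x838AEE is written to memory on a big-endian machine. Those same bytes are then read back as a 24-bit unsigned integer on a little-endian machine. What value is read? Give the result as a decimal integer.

Stored big-endian, the bytes at ascending addresses are 83 8A EE.
Read back as little-endian, the first byte is least significant, giving 0xEE8A83.
0xEE8A83 = 15633027.

15633027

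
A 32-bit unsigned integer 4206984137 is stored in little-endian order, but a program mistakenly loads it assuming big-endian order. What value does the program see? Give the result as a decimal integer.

4206984137 in 32-bit hexadecimal is 0xFAC17BC9.
Stored little-endian, the bytes at ascending addresses are C9 7B C1 FA.
Read back as big-endian, the last byte is least significant, giving 0xC97BC1FA.
0xC97BC1FA = 3380331002.

3380331002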